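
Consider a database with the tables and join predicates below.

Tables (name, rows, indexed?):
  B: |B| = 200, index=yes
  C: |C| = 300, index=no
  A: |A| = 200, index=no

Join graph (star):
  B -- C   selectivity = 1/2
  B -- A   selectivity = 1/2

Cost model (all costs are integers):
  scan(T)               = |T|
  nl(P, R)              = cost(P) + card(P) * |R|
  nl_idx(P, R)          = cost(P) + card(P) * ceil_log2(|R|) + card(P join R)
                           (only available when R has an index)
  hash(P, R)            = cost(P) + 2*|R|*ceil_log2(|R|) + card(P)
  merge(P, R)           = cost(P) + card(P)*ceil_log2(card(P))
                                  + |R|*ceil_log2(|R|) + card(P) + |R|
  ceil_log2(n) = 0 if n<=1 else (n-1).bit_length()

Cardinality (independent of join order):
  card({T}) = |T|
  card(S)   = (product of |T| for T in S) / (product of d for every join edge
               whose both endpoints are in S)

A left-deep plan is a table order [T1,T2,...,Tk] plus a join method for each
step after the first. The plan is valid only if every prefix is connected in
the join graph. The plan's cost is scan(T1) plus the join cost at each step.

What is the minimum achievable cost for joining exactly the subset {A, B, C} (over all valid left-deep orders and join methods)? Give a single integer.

Selinger DP over subsets of {A,B,C}:
  {B}: scan cost=200, card=200
  {C}: scan cost=300, card=300
  {A}: scan cost=200, card=200
  {BC}: card=30000; try (B,hash)→3800, (C,merge)→5000, (B,merge)→5100, (C,hash)→5800, (B,nl_idx)→32700, (C,nl)→60200 …(+1); best=3800 via (B,hash)
  {AB}: card=20000; try (B,hash)→3600, (A,hash)→3600, (B,merge)→3800, (A,merge)→3800, (B,nl_idx)→21800, (B,nl)→40200 …(+1); best=3600 via (B,hash)
  {ABC}: card=3000000; try (C,hash)→29000, (A,hash)→37000, (C,merge)→326600, (A,merge)→485600, (C,nl)→6003600, (A,nl)→6003800; best=29000 via (C,hash)

29000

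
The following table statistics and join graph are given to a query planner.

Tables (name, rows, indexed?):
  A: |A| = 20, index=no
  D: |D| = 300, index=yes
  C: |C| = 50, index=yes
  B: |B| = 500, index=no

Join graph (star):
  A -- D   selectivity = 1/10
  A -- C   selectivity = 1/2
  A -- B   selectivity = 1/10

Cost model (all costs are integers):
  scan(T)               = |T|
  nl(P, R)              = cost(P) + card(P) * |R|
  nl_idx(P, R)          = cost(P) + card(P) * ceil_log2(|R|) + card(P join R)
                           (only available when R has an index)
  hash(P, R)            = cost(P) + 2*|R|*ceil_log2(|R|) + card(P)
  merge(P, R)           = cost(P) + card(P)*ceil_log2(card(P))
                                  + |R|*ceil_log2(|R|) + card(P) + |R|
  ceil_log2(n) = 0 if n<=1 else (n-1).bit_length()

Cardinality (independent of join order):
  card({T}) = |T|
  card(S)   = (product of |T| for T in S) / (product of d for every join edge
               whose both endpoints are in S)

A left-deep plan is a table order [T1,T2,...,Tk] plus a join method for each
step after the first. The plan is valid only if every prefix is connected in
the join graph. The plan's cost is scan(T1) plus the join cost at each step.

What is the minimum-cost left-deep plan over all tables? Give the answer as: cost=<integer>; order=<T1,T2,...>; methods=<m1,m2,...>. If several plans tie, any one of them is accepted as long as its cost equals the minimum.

cost=26000; order=A,D,C,B; methods=nl_idx,hash,hash

Selinger DP (subsets sized 1..n):
  {A}: scan cost=20, card=20
  {D}: scan cost=300, card=300
  {C}: scan cost=50, card=50
  {B}: scan cost=500, card=500
  {AD}: card=600; try (D,nl_idx)→800, (A,hash)→800, (D,merge)→3140, (A,merge)→3420, (D,hash)→5440, (D,nl)→6020 …(+1); best=800 via (D,nl_idx)
  {AC}: card=500; try (A,hash)→300, (C,merge)→490, (A,merge)→520, (C,hash)→640, (C,nl_idx)→640, (C,nl)→1020 …(+1); best=300 via (A,hash)
  {AB}: card=1000; try (A,hash)→1200, (B,merge)→5140, (A,merge)→5620, (B,hash)→9040, (B,nl)→10020, (A,nl)→10500; best=1200 via (A,hash)
  {ACD}: card=15000; try (C,hash)→2000, (D,hash)→6200, (C,merge)→7750, (D,merge)→8300, (C,nl_idx)→19400, (D,nl_idx)→19800 …(+2); best=2000 via (C,hash)
  {ABD}: card=30000; try (D,hash)→7600, (B,hash)→10400, (B,merge)→12400, (D,merge)→15200, (D,nl_idx)→40200, (B,nl)→300800 …(+1); best=7600 via (D,hash)
  {ABC}: card=25000; try (C,hash)→2800, (B,hash)→9800, (B,merge)→10300, (C,merge)→12550, (C,nl_idx)→32200, (C,nl)→51200 …(+1); best=2800 via (C,hash)
  {ABCD}: card=750000; try (B,hash)→26000, (D,hash)→33200, (C,hash)→38200, (B,merge)→232000, (D,merge)→405800, (C,merge)→487950 …(+5); best=26000 via (B,hash)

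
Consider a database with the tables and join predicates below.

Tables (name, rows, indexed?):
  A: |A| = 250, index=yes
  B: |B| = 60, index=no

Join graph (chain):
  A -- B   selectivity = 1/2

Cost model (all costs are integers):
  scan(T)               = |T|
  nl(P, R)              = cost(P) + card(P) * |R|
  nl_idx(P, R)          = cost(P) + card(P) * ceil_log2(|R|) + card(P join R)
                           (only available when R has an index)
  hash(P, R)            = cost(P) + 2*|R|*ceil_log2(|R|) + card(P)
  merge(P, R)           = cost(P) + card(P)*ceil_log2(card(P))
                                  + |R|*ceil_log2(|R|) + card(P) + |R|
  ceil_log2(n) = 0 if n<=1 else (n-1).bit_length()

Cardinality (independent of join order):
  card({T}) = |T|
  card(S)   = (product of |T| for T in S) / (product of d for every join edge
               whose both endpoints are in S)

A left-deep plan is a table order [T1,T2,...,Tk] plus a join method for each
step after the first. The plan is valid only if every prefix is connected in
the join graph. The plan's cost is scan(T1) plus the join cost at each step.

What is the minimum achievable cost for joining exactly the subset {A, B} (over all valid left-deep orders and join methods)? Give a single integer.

Selinger DP over subsets of {A,B}:
  {A}: scan cost=250, card=250
  {B}: scan cost=60, card=60
  {AB}: card=7500; try (B,hash)→1220, (A,merge)→2730, (B,merge)→2920, (A,hash)→4120, (A,nl_idx)→8040, (A,nl)→15060 …(+1); best=1220 via (B,hash)

1220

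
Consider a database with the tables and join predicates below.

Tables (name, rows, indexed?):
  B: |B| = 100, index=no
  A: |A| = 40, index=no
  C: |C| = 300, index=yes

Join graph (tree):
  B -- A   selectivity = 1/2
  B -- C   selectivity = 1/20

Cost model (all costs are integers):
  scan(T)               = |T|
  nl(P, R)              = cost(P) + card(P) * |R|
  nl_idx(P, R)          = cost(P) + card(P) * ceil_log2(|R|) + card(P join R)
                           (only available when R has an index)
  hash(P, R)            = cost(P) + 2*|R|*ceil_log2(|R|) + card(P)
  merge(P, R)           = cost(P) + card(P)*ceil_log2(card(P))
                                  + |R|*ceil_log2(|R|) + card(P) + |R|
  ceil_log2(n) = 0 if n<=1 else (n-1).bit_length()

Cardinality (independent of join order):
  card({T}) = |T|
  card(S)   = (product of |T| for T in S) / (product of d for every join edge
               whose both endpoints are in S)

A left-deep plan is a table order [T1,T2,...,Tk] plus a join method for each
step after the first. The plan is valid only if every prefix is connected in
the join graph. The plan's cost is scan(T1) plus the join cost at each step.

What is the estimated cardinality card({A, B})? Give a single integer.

Tables in S: A(40), B(100)
Edges inside S: B-A(d=2)
numerator = 40 * 100 = 4000
denominator = 2 = 2
card(S) = 4000 / 2 = 2000

2000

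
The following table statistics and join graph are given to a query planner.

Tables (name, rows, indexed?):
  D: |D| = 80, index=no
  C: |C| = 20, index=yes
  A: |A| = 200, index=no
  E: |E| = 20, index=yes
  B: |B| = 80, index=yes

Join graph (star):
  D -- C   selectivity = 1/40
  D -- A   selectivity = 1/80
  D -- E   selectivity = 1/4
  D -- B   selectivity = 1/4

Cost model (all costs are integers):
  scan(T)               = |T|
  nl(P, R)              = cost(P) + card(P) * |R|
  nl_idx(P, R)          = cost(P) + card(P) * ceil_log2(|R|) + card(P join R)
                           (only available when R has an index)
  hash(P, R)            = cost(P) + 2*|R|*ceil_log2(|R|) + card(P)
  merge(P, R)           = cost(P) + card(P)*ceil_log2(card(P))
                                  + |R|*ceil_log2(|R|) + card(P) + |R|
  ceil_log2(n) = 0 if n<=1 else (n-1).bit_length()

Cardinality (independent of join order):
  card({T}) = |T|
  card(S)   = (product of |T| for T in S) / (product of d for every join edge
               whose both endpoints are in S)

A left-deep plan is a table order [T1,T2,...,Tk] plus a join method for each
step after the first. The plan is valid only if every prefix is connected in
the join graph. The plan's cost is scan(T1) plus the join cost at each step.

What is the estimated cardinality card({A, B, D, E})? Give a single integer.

20000

Tables in S: A(200), B(80), D(80), E(20)
Edges inside S: D-A(d=80), D-E(d=4), D-B(d=4)
numerator = 200 * 80 * 80 * 20 = 25600000
denominator = 80 * 4 * 4 = 1280
card(S) = 25600000 / 1280 = 20000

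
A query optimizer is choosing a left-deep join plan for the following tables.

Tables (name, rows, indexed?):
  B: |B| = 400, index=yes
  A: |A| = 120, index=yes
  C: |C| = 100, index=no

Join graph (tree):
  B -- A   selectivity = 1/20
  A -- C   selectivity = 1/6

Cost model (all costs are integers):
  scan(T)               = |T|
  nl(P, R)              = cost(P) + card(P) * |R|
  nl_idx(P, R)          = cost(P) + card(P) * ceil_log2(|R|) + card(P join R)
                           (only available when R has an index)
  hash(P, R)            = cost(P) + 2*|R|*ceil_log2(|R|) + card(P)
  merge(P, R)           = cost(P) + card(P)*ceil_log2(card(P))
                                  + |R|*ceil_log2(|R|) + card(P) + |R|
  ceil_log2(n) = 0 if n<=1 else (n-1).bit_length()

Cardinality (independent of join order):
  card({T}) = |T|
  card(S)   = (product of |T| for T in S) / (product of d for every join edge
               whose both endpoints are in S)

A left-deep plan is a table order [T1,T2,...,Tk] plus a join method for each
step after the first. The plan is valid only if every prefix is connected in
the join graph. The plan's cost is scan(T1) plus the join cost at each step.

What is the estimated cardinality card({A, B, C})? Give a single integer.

Tables in S: A(120), B(400), C(100)
Edges inside S: B-A(d=20), A-C(d=6)
numerator = 120 * 400 * 100 = 4800000
denominator = 20 * 6 = 120
card(S) = 4800000 / 120 = 40000

40000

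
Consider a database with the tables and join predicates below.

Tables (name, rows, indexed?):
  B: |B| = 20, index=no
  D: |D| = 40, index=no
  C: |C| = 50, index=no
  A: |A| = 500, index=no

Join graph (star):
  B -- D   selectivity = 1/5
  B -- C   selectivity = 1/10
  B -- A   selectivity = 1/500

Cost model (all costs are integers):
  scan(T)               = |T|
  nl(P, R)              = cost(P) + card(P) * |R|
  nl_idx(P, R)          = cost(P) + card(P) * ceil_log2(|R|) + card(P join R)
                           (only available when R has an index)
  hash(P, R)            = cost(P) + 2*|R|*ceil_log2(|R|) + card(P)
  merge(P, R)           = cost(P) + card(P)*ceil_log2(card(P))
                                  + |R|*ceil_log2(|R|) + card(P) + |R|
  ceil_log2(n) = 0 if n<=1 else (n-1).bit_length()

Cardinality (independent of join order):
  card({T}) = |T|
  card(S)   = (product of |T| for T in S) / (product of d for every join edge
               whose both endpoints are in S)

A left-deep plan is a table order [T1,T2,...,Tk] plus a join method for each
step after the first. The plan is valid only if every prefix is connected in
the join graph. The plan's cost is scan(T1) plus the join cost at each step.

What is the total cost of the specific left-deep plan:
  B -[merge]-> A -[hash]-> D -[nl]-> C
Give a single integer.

13640

step 1: scan B: cost=20, card=20
step 2: join A via merge
    card(P join A) = 20*500/(500) = 20
    cost = 20 + 20*5 + 500*9 + 20 + 500 = 5140
step 3: join D via hash
    card(P join D) = 20*40/(5) = 160
    cost = 5140 + 2*40*6 + 20 = 5640
step 4: join C via nl
    card(P join C) = 160*50/(10) = 800
    cost = 5640 + 160*50 = 13640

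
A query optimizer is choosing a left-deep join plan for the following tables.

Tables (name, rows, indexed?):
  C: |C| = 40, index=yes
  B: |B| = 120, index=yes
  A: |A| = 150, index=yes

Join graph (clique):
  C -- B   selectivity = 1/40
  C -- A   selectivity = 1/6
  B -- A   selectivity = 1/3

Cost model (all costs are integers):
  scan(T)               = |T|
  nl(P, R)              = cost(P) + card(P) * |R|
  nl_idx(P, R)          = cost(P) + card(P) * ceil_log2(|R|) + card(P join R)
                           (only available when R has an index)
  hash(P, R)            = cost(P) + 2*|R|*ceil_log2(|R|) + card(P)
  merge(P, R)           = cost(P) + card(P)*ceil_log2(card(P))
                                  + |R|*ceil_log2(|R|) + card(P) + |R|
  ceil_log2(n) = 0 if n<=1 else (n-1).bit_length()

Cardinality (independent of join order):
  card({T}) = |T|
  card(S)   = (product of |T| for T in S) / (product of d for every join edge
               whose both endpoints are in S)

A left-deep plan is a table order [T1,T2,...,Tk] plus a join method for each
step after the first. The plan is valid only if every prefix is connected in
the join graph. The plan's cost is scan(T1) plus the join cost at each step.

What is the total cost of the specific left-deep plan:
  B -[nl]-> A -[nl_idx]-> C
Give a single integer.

step 1: scan B: cost=120, card=120
step 2: join A via nl
    card(P join A) = 120*150/(3) = 6000
    cost = 120 + 120*150 = 18120
step 3: join C via nl_idx
    card(P join C) = 6000*40/(40*6) = 1000
    cost = 18120 + 6000*6 + 1000 = 55120

55120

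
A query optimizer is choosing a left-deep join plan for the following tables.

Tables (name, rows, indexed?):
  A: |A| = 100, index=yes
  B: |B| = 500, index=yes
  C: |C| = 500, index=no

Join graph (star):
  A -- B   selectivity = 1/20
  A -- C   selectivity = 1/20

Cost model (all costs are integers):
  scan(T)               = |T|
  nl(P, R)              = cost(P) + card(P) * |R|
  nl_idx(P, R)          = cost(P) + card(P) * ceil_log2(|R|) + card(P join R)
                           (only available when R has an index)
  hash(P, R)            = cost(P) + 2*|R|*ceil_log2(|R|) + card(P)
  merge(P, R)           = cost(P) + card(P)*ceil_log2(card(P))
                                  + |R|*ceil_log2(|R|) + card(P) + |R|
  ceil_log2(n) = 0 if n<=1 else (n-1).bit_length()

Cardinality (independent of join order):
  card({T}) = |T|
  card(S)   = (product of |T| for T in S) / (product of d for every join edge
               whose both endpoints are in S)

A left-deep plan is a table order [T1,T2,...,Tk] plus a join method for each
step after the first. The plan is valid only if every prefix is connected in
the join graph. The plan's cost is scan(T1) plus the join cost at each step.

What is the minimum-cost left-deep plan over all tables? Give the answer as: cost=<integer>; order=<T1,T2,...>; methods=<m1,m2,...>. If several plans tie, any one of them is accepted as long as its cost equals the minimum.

Selinger DP (subsets sized 1..n):
  {A}: scan cost=100, card=100
  {B}: scan cost=500, card=500
  {C}: scan cost=500, card=500
  {AB}: card=2500; try (A,hash)→2400, (B,nl_idx)→3500, (B,merge)→5900, (A,merge)→6300, (A,nl_idx)→6500, (B,hash)→9200 …(+2); best=2400 via (A,hash)
  {AC}: card=2500; try (A,hash)→2400, (C,merge)→5900, (A,merge)→6300, (A,nl_idx)→6500, (C,hash)→9200, (C,nl)→50100 …(+1); best=2400 via (A,hash)
  {ABC}: card=62500; try (C,hash)→13900, (B,hash)→13900, (C,merge)→39900, (B,merge)→39900, (B,nl_idx)→87400, (C,nl)→1252400 …(+1); best=13900 via (C,hash)

cost=13900; order=B,A,C; methods=hash,hash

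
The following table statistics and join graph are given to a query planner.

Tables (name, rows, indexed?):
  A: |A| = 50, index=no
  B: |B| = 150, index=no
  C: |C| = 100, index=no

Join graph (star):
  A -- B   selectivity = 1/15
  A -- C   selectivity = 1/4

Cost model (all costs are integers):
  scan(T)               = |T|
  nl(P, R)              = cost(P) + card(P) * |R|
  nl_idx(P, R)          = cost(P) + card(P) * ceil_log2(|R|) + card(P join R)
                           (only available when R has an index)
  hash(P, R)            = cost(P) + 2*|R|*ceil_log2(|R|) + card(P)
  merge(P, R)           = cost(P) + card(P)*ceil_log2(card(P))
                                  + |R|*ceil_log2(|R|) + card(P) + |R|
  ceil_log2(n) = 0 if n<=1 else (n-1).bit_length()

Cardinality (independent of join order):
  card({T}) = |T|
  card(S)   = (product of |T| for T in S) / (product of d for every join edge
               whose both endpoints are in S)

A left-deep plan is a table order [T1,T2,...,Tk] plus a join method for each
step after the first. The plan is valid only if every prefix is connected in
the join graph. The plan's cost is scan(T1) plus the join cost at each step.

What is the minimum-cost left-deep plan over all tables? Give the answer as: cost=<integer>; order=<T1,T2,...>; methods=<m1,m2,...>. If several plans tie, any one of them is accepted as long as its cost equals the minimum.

Selinger DP (subsets sized 1..n):
  {A}: scan cost=50, card=50
  {B}: scan cost=150, card=150
  {C}: scan cost=100, card=100
  {AB}: card=500; try (A,hash)→900, (B,merge)→1750, (A,merge)→1850, (B,hash)→2500, (B,nl)→7550, (A,nl)→7650; best=900 via (A,hash)
  {AC}: card=1250; try (A,hash)→800, (C,merge)→1200, (A,merge)→1250, (C,hash)→1500, (C,nl)→5050, (A,nl)→5100; best=800 via (A,hash)
  {ABC}: card=12500; try (C,hash)→2800, (B,hash)→4450, (C,merge)→6700, (B,merge)→17150, (C,nl)→50900, (B,nl)→188300; best=2800 via (C,hash)

cost=2800; order=B,A,C; methods=hash,hash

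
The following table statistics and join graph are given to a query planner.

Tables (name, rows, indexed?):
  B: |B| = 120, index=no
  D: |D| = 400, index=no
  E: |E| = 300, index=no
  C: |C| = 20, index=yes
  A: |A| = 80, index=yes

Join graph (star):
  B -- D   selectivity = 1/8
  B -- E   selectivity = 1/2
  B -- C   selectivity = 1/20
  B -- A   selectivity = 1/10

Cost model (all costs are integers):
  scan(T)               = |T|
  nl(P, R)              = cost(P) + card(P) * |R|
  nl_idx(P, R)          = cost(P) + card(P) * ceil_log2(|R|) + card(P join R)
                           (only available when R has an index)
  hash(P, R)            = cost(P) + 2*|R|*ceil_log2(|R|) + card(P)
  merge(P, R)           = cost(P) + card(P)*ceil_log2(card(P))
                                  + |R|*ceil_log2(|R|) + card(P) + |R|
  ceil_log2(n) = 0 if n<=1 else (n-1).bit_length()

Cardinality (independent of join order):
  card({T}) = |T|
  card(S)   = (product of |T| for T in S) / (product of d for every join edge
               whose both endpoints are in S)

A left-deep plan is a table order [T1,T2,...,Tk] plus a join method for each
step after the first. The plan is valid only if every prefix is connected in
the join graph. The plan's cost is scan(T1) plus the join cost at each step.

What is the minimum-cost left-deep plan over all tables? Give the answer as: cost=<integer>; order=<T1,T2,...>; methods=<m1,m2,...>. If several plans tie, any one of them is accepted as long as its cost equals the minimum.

Selinger DP (subsets sized 1..n):
  {B}: scan cost=120, card=120
  {D}: scan cost=400, card=400
  {E}: scan cost=300, card=300
  {C}: scan cost=20, card=20
  {A}: scan cost=80, card=80
  {BD}: card=6000; try (B,hash)→2480, (D,merge)→5080, (B,merge)→5360, (D,hash)→7440, (D,nl)→48120, (B,nl)→48400; best=2480 via (B,hash)
  {BE}: card=18000; try (B,hash)→2280, (E,merge)→4080, (B,merge)→4260, (E,hash)→5640, (E,nl)→36120, (B,nl)→36300; best=2280 via (B,hash)
  {BC}: card=120; try (C,hash)→440, (C,nl_idx)→840, (B,merge)→1100, (C,merge)→1200, (B,hash)→1720, (B,nl)→2420 …(+1); best=440 via (C,hash)
  {AB}: card=960; try (A,hash)→1360, (B,merge)→1680, (A,merge)→1720, (B,hash)→1840, (A,nl_idx)→1920, (B,nl)→9680 …(+1); best=1360 via (A,hash)
  {BDE}: card=900000; try (E,hash)→13880, (D,hash)→27480, (E,merge)→89480, (D,merge)→294280, (E,nl)→1802480, (D,nl)→7202280; best=13880 via (E,hash)
  {BCD}: card=6000; try (D,merge)→5400, (D,hash)→7760, (C,hash)→8680, (C,nl_idx)→38480, (D,nl)→48440, (C,merge)→86600 …(+1); best=5400 via (D,merge)
  {ABD}: card=48000; try (D,hash)→9520, (A,hash)→9600, (D,merge)→15920, (A,merge)→87120, (A,nl_idx)→92480, (D,nl)→385360 …(+1); best=9520 via (D,hash)
  {BCE}: card=18000; try (E,merge)→4400, (E,hash)→5960, (C,hash)→20480, (E,nl)→36440, (C,nl_idx)→110280, (C,merge)→290400 …(+1); best=4400 via (E,merge)
  {ABE}: card=144000; try (E,hash)→7720, (E,merge)→14920, (A,hash)→21400, (A,nl_idx)→272280, (E,nl)→289360, (A,merge)→290920 …(+1); best=7720 via (E,hash)
  {ABC}: card=960; try (A,hash)→1680, (A,merge)→2040, (A,nl_idx)→2240, (C,hash)→2520, (C,nl_idx)→7120, (A,nl)→10040 …(+2); best=1680 via (A,hash)
  {BCDE}: card=900000; try (E,hash)→16800, (D,hash)→29600, (E,merge)→92400, (D,merge)→296400, (C,hash)→914080, (E,nl)→1805400 …(+4); best=16800 via (E,hash)
  {ABDE}: card=7200000; try (E,hash)→62920, (D,hash)→158920, (E,merge)→828520, (A,hash)→915000, (D,merge)→2747720, (A,nl_idx)→13513880 …(+4); best=62920 via (E,hash)
  {ABCD}: card=48000; try (D,hash)→9840, (A,hash)→12520, (D,merge)→16240, (C,hash)→57720, (A,merge)→90040, (A,nl_idx)→95400 …(+5); best=9840 via (D,hash)
  {ABCE}: card=144000; try (E,hash)→8040, (E,merge)→15240, (A,hash)→23520, (C,hash)→151920, (A,nl_idx)→274400, (E,nl)→289680 …(+5); best=8040 via (E,hash)
  {ABCDE}: card=7200000; try (E,hash)→63240, (D,hash)→159240, (E,merge)→828840, (A,hash)→917920, (D,merge)→2748040, (C,hash)→7263120 …(+8); best=63240 via (E,hash)

cost=63240; order=B,C,A,D,E; methods=hash,hash,hash,hash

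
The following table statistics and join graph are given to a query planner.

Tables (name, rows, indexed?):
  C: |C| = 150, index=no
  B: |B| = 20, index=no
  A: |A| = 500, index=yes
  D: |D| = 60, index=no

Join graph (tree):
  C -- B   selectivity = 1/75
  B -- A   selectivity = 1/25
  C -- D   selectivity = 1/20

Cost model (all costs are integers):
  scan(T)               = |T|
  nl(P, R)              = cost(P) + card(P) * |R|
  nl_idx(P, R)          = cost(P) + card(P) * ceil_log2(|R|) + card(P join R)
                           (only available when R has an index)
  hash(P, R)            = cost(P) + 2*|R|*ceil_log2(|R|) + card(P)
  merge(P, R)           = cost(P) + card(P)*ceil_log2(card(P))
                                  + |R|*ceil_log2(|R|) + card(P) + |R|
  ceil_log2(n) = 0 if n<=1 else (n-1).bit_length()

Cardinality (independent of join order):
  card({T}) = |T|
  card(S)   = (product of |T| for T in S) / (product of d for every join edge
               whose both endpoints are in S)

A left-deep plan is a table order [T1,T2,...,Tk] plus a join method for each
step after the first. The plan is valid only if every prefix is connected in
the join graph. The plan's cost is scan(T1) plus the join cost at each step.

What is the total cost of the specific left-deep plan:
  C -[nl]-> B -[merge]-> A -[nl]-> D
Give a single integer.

56430

step 1: scan C: cost=150, card=150
step 2: join B via nl
    card(P join B) = 150*20/(75) = 40
    cost = 150 + 150*20 = 3150
step 3: join A via merge
    card(P join A) = 40*500/(25) = 800
    cost = 3150 + 40*6 + 500*9 + 40 + 500 = 8430
step 4: join D via nl
    card(P join D) = 800*60/(20) = 2400
    cost = 8430 + 800*60 = 56430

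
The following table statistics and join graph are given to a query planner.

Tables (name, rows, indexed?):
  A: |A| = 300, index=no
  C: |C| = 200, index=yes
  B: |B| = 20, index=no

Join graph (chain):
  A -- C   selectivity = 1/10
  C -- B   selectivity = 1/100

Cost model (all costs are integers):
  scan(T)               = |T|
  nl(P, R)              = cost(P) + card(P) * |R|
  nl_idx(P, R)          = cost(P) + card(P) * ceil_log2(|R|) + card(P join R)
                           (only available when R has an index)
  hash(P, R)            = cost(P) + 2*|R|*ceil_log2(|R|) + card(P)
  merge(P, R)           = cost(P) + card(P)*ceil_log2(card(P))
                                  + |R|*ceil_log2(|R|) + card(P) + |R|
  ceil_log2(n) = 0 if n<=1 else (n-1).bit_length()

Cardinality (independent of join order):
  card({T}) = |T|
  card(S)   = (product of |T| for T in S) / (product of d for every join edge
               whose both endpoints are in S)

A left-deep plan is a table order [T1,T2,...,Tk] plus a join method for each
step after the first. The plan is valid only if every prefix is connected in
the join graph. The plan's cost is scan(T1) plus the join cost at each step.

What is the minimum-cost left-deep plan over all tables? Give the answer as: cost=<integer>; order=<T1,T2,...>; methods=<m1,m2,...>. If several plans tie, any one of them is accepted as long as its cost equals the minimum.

Selinger DP (subsets sized 1..n):
  {A}: scan cost=300, card=300
  {C}: scan cost=200, card=200
  {B}: scan cost=20, card=20
  {AC}: card=6000; try (C,hash)→3800, (A,merge)→5000, (C,merge)→5100, (A,hash)→5800, (C,nl_idx)→8700, (A,nl)→60200 …(+1); best=3800 via (C,hash)
  {BC}: card=40; try (C,nl_idx)→220, (B,hash)→600, (C,merge)→1940, (B,merge)→2120, (C,hash)→3240, (C,nl)→4020 …(+1); best=220 via (C,nl_idx)
  {ABC}: card=1200; try (A,merge)→3500, (A,hash)→5660, (B,hash)→10000, (A,nl)→12220, (B,merge)→87920, (B,nl)→123800; best=3500 via (A,merge)

cost=3500; order=B,C,A; methods=nl_idx,merge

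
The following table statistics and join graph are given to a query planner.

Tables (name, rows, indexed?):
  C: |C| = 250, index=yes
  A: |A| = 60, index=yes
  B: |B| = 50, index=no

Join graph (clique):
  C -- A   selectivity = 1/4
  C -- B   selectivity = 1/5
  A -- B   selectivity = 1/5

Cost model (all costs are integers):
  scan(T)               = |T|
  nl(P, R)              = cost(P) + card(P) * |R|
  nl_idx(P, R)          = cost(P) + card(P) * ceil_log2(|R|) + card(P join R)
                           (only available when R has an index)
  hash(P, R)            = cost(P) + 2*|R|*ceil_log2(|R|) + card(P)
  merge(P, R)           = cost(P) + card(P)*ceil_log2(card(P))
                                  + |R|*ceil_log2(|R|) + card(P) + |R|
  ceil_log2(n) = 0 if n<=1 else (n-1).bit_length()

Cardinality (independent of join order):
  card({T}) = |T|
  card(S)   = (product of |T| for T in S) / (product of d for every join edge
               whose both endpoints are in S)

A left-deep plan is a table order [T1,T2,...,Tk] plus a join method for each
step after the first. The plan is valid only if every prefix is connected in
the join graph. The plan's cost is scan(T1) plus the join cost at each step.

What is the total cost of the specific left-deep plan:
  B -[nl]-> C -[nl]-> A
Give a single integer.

162550

step 1: scan B: cost=50, card=50
step 2: join C via nl
    card(P join C) = 50*250/(5) = 2500
    cost = 50 + 50*250 = 12550
step 3: join A via nl
    card(P join A) = 2500*60/(4*5) = 7500
    cost = 12550 + 2500*60 = 162550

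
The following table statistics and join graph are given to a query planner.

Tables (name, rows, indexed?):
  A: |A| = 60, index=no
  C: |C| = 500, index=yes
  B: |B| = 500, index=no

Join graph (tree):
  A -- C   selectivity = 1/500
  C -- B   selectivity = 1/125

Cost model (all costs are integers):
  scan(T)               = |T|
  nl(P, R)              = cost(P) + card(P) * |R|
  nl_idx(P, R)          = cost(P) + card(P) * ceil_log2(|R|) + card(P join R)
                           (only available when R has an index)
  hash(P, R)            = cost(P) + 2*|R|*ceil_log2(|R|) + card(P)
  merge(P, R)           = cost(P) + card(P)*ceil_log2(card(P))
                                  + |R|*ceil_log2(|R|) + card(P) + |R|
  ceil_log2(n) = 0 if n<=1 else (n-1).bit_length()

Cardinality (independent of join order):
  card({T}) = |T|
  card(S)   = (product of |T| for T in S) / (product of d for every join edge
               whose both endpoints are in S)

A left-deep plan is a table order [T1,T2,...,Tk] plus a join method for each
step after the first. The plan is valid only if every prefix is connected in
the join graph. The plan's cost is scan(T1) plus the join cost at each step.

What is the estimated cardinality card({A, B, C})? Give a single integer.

240

Tables in S: A(60), B(500), C(500)
Edges inside S: A-C(d=500), C-B(d=125)
numerator = 60 * 500 * 500 = 15000000
denominator = 500 * 125 = 62500
card(S) = 15000000 / 62500 = 240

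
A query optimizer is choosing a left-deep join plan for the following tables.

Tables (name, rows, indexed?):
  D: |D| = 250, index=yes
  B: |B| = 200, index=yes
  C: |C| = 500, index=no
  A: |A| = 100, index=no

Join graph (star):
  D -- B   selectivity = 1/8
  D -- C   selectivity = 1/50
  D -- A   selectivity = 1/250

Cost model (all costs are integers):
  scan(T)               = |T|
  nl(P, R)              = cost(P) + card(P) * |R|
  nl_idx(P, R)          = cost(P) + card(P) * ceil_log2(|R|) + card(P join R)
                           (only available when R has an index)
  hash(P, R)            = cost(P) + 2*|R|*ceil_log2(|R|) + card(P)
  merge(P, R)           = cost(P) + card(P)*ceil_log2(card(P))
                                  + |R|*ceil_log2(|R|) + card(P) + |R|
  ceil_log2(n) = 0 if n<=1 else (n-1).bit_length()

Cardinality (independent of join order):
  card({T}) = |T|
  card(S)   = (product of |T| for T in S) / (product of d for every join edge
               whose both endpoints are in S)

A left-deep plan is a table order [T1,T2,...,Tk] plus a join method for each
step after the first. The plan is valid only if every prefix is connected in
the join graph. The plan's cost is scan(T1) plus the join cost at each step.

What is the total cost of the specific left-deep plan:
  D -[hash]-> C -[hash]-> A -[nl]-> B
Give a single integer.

213400

step 1: scan D: cost=250, card=250
step 2: join C via hash
    card(P join C) = 250*500/(50) = 2500
    cost = 250 + 2*500*9 + 250 = 9500
step 3: join A via hash
    card(P join A) = 2500*100/(250) = 1000
    cost = 9500 + 2*100*7 + 2500 = 13400
step 4: join B via nl
    card(P join B) = 1000*200/(8) = 25000
    cost = 13400 + 1000*200 = 213400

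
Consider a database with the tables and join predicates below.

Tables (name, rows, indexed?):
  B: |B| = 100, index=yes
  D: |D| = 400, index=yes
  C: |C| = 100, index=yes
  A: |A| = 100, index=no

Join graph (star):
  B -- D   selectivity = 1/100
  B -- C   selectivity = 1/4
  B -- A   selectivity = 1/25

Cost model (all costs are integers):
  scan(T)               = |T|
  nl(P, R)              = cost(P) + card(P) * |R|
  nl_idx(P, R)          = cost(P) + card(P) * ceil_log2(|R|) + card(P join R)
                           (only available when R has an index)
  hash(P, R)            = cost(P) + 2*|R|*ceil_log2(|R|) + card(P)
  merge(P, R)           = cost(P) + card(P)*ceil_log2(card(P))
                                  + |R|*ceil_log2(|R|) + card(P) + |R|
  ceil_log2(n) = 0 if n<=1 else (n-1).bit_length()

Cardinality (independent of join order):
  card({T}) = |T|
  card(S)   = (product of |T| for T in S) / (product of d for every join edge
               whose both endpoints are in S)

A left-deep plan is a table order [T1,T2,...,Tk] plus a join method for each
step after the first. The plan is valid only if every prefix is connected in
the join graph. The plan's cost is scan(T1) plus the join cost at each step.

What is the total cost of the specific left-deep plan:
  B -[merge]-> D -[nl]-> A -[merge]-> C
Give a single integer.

64900

step 1: scan B: cost=100, card=100
step 2: join D via merge
    card(P join D) = 100*400/(100) = 400
    cost = 100 + 100*7 + 400*9 + 100 + 400 = 4900
step 3: join A via nl
    card(P join A) = 400*100/(25) = 1600
    cost = 4900 + 400*100 = 44900
step 4: join C via merge
    card(P join C) = 1600*100/(4) = 40000
    cost = 44900 + 1600*11 + 100*7 + 1600 + 100 = 64900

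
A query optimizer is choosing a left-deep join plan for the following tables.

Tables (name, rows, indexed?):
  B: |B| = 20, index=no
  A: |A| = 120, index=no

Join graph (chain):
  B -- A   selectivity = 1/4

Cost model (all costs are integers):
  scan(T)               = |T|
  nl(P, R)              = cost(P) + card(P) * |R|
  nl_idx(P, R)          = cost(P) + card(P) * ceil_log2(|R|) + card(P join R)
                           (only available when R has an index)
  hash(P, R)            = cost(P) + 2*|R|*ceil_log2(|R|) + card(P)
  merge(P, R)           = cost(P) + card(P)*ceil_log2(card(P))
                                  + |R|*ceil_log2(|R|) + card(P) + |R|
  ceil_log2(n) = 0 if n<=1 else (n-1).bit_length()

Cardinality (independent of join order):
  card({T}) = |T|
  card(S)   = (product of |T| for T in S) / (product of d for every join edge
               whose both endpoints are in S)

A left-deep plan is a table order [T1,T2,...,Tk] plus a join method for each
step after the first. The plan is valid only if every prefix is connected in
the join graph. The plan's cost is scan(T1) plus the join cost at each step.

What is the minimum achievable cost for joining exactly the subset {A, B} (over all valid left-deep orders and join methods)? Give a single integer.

440

Selinger DP over subsets of {A,B}:
  {B}: scan cost=20, card=20
  {A}: scan cost=120, card=120
  {AB}: card=600; try (B,hash)→440, (A,merge)→1100, (B,merge)→1200, (A,hash)→1720, (A,nl)→2420, (B,nl)→2520; best=440 via (B,hash)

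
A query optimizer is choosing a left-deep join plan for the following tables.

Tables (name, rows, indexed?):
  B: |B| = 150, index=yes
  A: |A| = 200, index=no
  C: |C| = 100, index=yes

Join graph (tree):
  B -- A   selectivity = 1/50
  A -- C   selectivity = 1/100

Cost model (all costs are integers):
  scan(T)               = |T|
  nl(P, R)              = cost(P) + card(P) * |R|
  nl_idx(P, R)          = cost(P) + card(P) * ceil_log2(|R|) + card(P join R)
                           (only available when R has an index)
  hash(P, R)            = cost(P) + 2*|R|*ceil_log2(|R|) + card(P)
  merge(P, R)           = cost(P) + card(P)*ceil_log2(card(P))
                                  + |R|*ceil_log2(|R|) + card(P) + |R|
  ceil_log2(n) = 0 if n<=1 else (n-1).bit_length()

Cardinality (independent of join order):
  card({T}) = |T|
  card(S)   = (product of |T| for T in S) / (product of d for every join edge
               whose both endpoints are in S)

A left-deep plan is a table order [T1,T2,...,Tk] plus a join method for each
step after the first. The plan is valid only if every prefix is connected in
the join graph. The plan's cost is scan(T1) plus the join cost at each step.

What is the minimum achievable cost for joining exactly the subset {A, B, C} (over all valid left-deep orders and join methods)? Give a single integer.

4000

Selinger DP over subsets of {A,B,C}:
  {B}: scan cost=150, card=150
  {A}: scan cost=200, card=200
  {C}: scan cost=100, card=100
  {AB}: card=600; try (B,nl_idx)→2400, (B,hash)→2800, (A,merge)→3300, (B,merge)→3350, (A,hash)→3500, (A,nl)→30150 …(+1); best=2400 via (B,nl_idx)
  {AC}: card=200; try (C,hash)→1800, (C,nl_idx)→1800, (A,merge)→2700, (C,merge)→2800, (A,hash)→3400, (A,nl)→20100 …(+1); best=1800 via (C,hash)
  {ABC}: card=600; try (B,nl_idx)→4000, (C,hash)→4400, (B,hash)→4400, (B,merge)→4950, (C,nl_idx)→7200, (C,merge)→9800 …(+2); best=4000 via (B,nl_idx)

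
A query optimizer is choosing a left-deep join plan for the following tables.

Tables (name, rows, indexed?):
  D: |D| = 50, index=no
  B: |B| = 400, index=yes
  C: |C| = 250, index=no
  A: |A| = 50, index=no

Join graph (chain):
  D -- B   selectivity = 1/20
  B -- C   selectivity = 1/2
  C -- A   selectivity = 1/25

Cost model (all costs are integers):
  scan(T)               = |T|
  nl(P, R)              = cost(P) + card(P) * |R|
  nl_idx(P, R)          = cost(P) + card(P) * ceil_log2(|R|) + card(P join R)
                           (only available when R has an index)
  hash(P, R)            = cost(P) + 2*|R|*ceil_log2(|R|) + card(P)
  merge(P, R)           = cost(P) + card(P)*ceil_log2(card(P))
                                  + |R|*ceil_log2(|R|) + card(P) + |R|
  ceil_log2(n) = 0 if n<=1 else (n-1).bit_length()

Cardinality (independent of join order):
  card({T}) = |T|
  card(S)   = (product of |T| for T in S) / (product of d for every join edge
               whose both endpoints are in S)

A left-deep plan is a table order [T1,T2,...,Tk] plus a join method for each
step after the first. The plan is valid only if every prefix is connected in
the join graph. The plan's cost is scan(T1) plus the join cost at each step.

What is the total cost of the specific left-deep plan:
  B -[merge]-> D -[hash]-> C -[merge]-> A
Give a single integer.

2260100

step 1: scan B: cost=400, card=400
step 2: join D via merge
    card(P join D) = 400*50/(20) = 1000
    cost = 400 + 400*9 + 50*6 + 400 + 50 = 4750
step 3: join C via hash
    card(P join C) = 1000*250/(2) = 125000
    cost = 4750 + 2*250*8 + 1000 = 9750
step 4: join A via merge
    card(P join A) = 125000*50/(25) = 250000
    cost = 9750 + 125000*17 + 50*6 + 125000 + 50 = 2260100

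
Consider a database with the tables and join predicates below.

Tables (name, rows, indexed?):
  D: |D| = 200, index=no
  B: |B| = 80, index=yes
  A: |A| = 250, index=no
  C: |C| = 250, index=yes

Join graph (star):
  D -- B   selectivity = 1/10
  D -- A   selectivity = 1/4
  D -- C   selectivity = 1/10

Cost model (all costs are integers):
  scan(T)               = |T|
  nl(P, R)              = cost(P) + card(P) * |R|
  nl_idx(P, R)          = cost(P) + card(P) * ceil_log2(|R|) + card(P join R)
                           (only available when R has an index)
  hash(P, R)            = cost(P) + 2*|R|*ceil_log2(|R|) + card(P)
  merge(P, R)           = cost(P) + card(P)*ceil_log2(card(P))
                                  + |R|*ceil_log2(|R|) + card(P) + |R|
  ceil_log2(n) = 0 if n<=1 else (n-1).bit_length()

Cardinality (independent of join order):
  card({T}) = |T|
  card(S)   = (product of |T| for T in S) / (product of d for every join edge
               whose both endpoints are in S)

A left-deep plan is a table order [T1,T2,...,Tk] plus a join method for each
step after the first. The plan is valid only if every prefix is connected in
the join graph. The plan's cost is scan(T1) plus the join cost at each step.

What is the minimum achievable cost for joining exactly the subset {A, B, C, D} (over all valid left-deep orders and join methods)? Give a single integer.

Selinger DP over subsets of {A,B,C,D}:
  {D}: scan cost=200, card=200
  {B}: scan cost=80, card=80
  {A}: scan cost=250, card=250
  {C}: scan cost=250, card=250
  {BD}: card=1600; try (B,hash)→1520, (D,merge)→2520, (B,merge)→2640, (B,nl_idx)→3200, (D,hash)→3360, (D,nl)→16080 …(+1); best=1520 via (B,hash)
  {AD}: card=12500; try (D,hash)→3700, (A,merge)→4250, (D,merge)→4300, (A,hash)→4400, (A,nl)→50200, (D,nl)→50250; best=3700 via (D,hash)
  {CD}: card=5000; try (D,hash)→3700, (C,merge)→4250, (D,merge)→4300, (C,hash)→4400, (C,nl_idx)→6800, (C,nl)→50200 …(+1); best=3700 via (D,hash)
  {ABD}: card=100000; try (A,hash)→7120, (B,hash)→17320, (A,merge)→22970, (B,nl_idx)→191200, (B,merge)→191840, (A,nl)→401520 …(+1); best=7120 via (A,hash)
  {BCD}: card=40000; try (C,hash)→7120, (B,hash)→9820, (C,merge)→22970, (C,nl_idx)→54320, (B,merge)→74340, (B,nl_idx)→78700 …(+2); best=7120 via (C,hash)
  {ACD}: card=312500; try (A,hash)→12700, (C,hash)→20200, (A,merge)→75950, (C,merge)→193450, (C,nl_idx)→416200, (A,nl)→1253700 …(+1); best=12700 via (A,hash)
  {ABCD}: card=2500000; try (A,hash)→51120, (C,hash)→111120, (B,hash)→326320, (A,merge)→689370, (C,merge)→1809370, (C,nl_idx)→3307120 …(+5); best=51120 via (A,hash)

51120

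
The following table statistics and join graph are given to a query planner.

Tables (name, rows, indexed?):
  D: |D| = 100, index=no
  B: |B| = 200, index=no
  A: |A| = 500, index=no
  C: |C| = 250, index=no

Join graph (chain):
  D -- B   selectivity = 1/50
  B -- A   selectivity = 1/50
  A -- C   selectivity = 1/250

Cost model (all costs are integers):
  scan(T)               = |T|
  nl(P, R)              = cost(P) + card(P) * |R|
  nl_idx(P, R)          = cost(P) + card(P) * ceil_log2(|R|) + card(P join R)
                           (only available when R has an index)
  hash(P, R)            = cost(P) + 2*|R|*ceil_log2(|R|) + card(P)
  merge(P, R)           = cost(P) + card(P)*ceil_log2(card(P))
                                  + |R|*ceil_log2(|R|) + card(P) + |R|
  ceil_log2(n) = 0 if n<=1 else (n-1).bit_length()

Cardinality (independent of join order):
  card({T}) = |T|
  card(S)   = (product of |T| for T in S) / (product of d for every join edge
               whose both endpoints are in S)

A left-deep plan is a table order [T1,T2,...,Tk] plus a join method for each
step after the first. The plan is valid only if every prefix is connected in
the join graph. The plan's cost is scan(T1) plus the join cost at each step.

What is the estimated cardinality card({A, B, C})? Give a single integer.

Tables in S: A(500), B(200), C(250)
Edges inside S: B-A(d=50), A-C(d=250)
numerator = 500 * 200 * 250 = 25000000
denominator = 50 * 250 = 12500
card(S) = 25000000 / 12500 = 2000

2000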